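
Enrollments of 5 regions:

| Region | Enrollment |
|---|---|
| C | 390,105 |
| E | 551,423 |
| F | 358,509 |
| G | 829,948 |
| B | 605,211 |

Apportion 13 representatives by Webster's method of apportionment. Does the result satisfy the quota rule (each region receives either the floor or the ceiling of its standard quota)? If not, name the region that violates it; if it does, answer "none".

none

Standard quotas: C 1.854, E 2.621, F 1.704, G 3.945, B 2.876.
Webster allocation: C 2, E 2, F 2, G 4, B 3.
Every allocation lies between the lower and upper quota.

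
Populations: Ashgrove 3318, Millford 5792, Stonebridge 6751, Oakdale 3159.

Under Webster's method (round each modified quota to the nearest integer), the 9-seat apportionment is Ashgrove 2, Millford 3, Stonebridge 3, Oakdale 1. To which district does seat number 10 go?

Priority for the next seat is population ÷ (current seats + 0.5).
Priorities: Ashgrove 1327.200, Millford 1654.857, Stonebridge 1928.857, Oakdale 2106.000.
Highest priority: Oakdale.

Oakdale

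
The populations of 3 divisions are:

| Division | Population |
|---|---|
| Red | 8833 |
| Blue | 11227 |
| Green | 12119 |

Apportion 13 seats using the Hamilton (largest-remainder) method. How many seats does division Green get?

5

Total 32179; standard divisor 32179/13 ≈ 2475.308.
Standard quotas: Red 3.5684, Blue 4.5356, Green 4.8960.
Lower quotas: Red 3, Blue 4, Green 4 (sum 11, leaving 2 seats).
Remainders in descending order: Green 0.8960, Red 0.5684, Blue 0.5356.
The surplus seats go to Green, Red.
Green receives 5.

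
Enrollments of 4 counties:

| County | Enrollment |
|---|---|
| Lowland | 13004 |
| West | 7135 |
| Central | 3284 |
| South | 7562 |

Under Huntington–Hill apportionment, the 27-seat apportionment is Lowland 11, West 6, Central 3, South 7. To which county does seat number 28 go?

Priority for the next seat is population ÷ (√(s·(s+1))).
Priorities: Lowland 1131.853, West 1100.954, Central 948.009, South 1010.515.
Highest priority: Lowland.

Lowland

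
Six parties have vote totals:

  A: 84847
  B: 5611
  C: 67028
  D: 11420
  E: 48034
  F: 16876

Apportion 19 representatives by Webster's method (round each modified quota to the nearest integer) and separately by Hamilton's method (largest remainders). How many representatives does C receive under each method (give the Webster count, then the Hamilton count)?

6 and 5

Webster: A 7, B 0, C 6, D 1, E 4, F 1.
Hamilton: A 7, B 1, C 5, D 1, E 4, F 1.
C gets 6 under Webster and 5 under Hamilton.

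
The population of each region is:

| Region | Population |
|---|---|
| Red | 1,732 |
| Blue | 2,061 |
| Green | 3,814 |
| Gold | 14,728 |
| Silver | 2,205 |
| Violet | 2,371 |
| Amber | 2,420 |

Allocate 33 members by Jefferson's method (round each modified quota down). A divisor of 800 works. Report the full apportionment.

With modified divisor 800: modified quotas Red 2.165, Blue 2.576, Green 4.768, Gold 18.410, Silver 2.756, Violet 2.964, Amber 3.025.
Rounding down: Red 2, Blue 2, Green 4, Gold 18, Silver 2, Violet 2, Amber 3 (total 33).

Red=2, Blue=2, Green=4, Gold=18, Silver=2, Violet=2, Amber=3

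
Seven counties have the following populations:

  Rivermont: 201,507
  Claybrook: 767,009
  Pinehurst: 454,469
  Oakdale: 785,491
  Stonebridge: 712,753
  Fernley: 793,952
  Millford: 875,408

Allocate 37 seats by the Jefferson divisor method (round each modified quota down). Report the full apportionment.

Standard divisor 4590589/37 ≈ 124069.973; standard quotas: Rivermont 1.624, Claybrook 6.182, Pinehurst 3.663, Oakdale 6.331, Stonebridge 5.745, Fernley 6.399, Millford 7.056.
Rounding down gives 1, 6, 3, 6, 5, 6, 7 = 34 seats, so the divisor must be adjusted.
With modified divisor 112800: modified quotas Rivermont 1.786, Claybrook 6.800, Pinehurst 4.029, Oakdale 6.964, Stonebridge 6.319, Fernley 7.039, Millford 7.761.
Rounding down: Rivermont 1, Claybrook 6, Pinehurst 4, Oakdale 6, Stonebridge 6, Fernley 7, Millford 7 (total 37).

Rivermont: 1, Claybrook: 6, Pinehurst: 4, Oakdale: 6, Stonebridge: 6, Fernley: 7, Millford: 7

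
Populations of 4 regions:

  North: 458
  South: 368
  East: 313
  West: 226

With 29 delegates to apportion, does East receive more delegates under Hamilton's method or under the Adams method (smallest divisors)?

Hamilton: North 10, South 8, East 6, West 5.
Adams: North 9, South 8, East 7, West 5.
East gets 6 under Hamilton and 7 under Adams.

Adams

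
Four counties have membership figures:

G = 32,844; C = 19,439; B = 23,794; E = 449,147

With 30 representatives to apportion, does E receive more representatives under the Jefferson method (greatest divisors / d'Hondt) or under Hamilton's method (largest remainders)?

Jefferson

Jefferson: G 1, C 1, B 1, E 27.
Hamilton: G 2, C 1, B 1, E 26.
E gets 27 under Jefferson and 26 under Hamilton.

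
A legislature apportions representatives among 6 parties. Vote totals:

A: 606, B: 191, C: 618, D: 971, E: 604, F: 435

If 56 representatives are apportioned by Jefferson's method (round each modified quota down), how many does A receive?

10

Standard divisor 3425/56 ≈ 61.161; standard quotas: A 9.908, B 3.123, C 10.105, D 15.876, E 9.876, F 7.112.
Rounding down gives 9, 3, 10, 15, 9, 7 = 53 seats, so the divisor must be adjusted.
With modified divisor 60: modified quotas A 10.100, B 3.183, C 10.300, D 16.183, E 10.067, F 7.250.
Rounding down: A 10, B 3, C 10, D 16, E 10, F 7 (total 56).
A receives 10.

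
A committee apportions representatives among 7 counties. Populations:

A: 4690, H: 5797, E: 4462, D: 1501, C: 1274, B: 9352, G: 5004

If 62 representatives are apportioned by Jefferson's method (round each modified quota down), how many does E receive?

Standard divisor 32080/62 ≈ 517.419; standard quotas: A 9.064, H 11.204, E 8.624, D 2.901, C 2.462, B 18.074, G 9.671.
Rounding down gives 9, 11, 8, 2, 2, 18, 9 = 59 seats, so the divisor must be adjusted.
With modified divisor 494: modified quotas A 9.494, H 11.735, E 9.032, D 3.038, C 2.579, B 18.931, G 10.130.
Rounding down: A 9, H 11, E 9, D 3, C 2, B 18, G 10 (total 62).
E receives 9.

9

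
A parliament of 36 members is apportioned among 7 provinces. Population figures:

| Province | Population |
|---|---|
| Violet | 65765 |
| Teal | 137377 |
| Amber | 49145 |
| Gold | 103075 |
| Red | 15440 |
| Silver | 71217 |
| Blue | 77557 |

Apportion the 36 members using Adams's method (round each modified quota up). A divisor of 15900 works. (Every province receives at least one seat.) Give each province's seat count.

With modified divisor 15900: modified quotas Violet 4.136, Teal 8.640, Amber 3.091, Gold 6.483, Red 0.971, Silver 4.479, Blue 4.878.
Rounding up: Violet 5, Teal 9, Amber 4, Gold 7, Red 1, Silver 5, Blue 5 (total 36).

Violet=5, Teal=9, Amber=4, Gold=7, Red=1, Silver=5, Blue=5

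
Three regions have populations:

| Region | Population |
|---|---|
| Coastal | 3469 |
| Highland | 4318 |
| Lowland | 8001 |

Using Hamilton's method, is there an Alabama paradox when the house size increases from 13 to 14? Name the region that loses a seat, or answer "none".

At 13 seats: Coastal 3, Highland 3, Lowland 7.
At 14 seats: Coastal 3, Highland 4, Lowland 7.
No region's allocation decreased.

none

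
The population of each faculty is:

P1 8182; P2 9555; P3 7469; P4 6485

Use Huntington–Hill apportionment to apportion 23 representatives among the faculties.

P1 6; P2 7; P3 5; P4 5

With divisor 1407: modified quotas P1 5.815, P2 6.791, P3 5.308, P4 4.609.
Geometric-mean thresholds: P1 √(5·6)=5.477, P2 √(6·7)=6.481, P3 √(5·6)=5.477, P4 √(4·5)=4.472.
Each quota rounded against its threshold gives P1 6, P2 7, P3 5, P4 5 (total 23).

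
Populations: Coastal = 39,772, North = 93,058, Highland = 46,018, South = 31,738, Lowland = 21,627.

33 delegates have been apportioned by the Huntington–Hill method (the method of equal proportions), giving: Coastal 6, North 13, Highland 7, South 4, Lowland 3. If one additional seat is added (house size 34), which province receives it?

South

Priority for the next seat is population ÷ (√(s·(s+1))).
Priorities: Coastal 6136.953, North 6897.918, Highland 6149.414, South 7096.833, Lowland 6243.177.
Highest priority: South.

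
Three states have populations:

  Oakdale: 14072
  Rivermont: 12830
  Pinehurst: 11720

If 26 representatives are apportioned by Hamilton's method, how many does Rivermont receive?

Standard divisor: 38622 ÷ 26 ≈ 1485.462.
Standard quotas: Oakdale 9.4732, Rivermont 8.6370, Pinehurst 7.8898.
Lower quotas: Oakdale 9, Rivermont 8, Pinehurst 7 (sum 24, leaving 2 seats).
Remainders in descending order: Pinehurst 0.8898, Rivermont 0.6370, Oakdale 0.4732.
Largest remainders: Pinehurst, Rivermont receive the extra seats.
Rivermont receives 9.

9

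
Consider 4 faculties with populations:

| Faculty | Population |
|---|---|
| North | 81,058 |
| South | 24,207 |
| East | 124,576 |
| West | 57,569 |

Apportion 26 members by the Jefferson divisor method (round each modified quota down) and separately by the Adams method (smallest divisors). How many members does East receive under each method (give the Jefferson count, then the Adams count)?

12 and 11

Jefferson: North 7, South 2, East 12, West 5.
Adams: North 7, South 3, East 11, West 5.
East gets 12 under Jefferson and 11 under Adams.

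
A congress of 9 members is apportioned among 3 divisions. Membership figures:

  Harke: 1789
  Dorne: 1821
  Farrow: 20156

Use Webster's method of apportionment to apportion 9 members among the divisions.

Standard divisor 23766/9 ≈ 2640.667; standard quotas: Harke 0.677, Dorne 0.690, Farrow 7.633.
Rounding to the nearest integer gives 1, 1, 8 = 10 seats, so the divisor must be adjusted.
With modified divisor 2900: modified quotas Harke 0.617, Dorne 0.628, Farrow 6.950.
Rounding to the nearest integer: Harke 1, Dorne 1, Farrow 7 (total 9).

Harke 1, Dorne 1, Farrow 7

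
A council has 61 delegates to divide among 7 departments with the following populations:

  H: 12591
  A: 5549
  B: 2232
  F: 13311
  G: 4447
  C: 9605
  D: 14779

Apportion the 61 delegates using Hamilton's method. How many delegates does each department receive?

H: 12, A: 6, B: 2, F: 13, G: 4, C: 9, D: 15

Total 62514; standard divisor 62514/61 ≈ 1024.82.
Standard quotas: H 12.2861, A 5.4146, B 2.1779, F 12.9886, G 4.3393, C 9.3724, D 14.4211.
Lower quotas: H 12, A 5, B 2, F 12, G 4, C 9, D 14 (sum 58, leaving 3 seats).
Remainders in descending order: F 0.9886, D 0.4211, A 0.4146, C 0.3724, G 0.3393, H 0.2861, B 0.1779.
The surplus seats go to F, D, A.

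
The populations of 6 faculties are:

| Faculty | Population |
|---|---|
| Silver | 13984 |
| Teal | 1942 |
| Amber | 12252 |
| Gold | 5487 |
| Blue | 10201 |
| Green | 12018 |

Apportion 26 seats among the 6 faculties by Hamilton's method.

The standard divisor is 55884/26 ≈ 2149.385.
Standard quotas: Silver 6.5060, Teal 0.9035, Amber 5.7002, Gold 2.5528, Blue 4.7460, Green 5.5914.
Lower quotas: Silver 6, Teal 0, Amber 5, Gold 2, Blue 4, Green 5 (sum 22, leaving 4 seats).
Remainders in descending order: Teal 0.9035, Blue 0.7460, Amber 0.7002, Green 0.5914, Gold 0.5528, Silver 0.5060.
The surplus seats go to Teal, Blue, Amber, Green.

Silver: 6, Teal: 1, Amber: 6, Gold: 2, Blue: 5, Green: 6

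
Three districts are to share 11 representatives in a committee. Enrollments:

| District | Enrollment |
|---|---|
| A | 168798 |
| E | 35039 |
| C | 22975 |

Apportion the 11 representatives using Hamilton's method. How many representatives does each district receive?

A: 8; E: 2; C: 1

Total 226812; standard divisor 226812/11 ≈ 20619.273.
Standard quotas: A 8.1864, E 1.6993, C 1.1142.
Lower quotas: A 8, E 1, C 1 (sum 10, leaving 1 seat).
Remainders in descending order: E 0.6993, A 0.1864, C 0.1142.
The surplus seat goes to E.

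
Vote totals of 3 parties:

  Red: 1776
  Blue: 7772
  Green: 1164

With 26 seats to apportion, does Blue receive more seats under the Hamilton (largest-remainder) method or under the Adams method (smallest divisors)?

Hamilton

Hamilton: Red 4, Blue 19, Green 3.
Adams: Red 5, Blue 18, Green 3.
Blue gets 19 under Hamilton and 18 under Adams.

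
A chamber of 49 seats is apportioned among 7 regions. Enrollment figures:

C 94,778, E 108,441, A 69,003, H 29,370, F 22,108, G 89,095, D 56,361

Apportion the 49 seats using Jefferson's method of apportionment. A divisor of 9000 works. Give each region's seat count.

C 10, E 12, A 7, H 3, F 2, G 9, D 6

With modified divisor 9000: modified quotas C 10.531, E 12.049, A 7.667, H 3.263, F 2.456, G 9.899, D 6.262.
Rounding down: C 10, E 12, A 7, H 3, F 2, G 9, D 6 (total 49).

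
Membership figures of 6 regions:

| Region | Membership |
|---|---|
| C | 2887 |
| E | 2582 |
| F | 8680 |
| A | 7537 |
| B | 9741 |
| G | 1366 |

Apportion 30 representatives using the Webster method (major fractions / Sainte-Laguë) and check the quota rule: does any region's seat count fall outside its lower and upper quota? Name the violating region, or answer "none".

none

Standard quotas: C 2.641, E 2.362, F 7.941, A 6.895, B 8.911, G 1.250.
Webster allocation: C 3, E 2, F 8, A 7, B 9, G 1.
Every allocation lies between the lower and upper quota.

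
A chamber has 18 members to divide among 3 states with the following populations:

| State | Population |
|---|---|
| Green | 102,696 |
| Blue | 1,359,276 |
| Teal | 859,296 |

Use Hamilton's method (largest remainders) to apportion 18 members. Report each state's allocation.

The standard divisor is 2321268/18 ≈ 128959.333.
Standard quotas: Green 0.7963, Blue 10.5403, Teal 6.6633.
Lower quotas: Green 0, Blue 10, Teal 6 (sum 16, leaving 2 seats).
Remainders in descending order: Green 0.7963, Teal 0.6633, Blue 0.5403.
The surplus seats go to Green, Teal.

Green 1, Blue 10, Teal 7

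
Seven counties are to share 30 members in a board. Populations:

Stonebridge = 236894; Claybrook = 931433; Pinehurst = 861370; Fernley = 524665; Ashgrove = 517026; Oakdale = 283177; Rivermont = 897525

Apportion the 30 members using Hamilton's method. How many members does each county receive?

Stonebridge 2, Claybrook 6, Pinehurst 6, Fernley 4, Ashgrove 4, Oakdale 2, Rivermont 6

Total 4252090; standard divisor 4252090/30 ≈ 141736.333.
Standard quotas: Stonebridge 1.6714, Claybrook 6.5716, Pinehurst 6.0773, Fernley 3.7017, Ashgrove 3.6478, Oakdale 1.9979, Rivermont 6.3324.
Lower quotas: Stonebridge 1, Claybrook 6, Pinehurst 6, Fernley 3, Ashgrove 3, Oakdale 1, Rivermont 6 (sum 26, leaving 4 seats).
Remainders in descending order: Oakdale 0.9979, Fernley 0.7017, Stonebridge 0.6714, Ashgrove 0.6478, Claybrook 0.5716, Rivermont 0.3324, Pinehurst 0.0773.
The surplus seats go to Oakdale, Fernley, Stonebridge, Ashgrove.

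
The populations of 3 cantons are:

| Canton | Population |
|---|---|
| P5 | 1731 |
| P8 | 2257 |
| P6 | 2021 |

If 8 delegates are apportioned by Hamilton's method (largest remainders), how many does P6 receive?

3

The standard divisor is 6009/8 ≈ 751.125.
Standard quotas: P5 2.305, P8 3.005, P6 2.691.
Lower quotas: P5 2, P8 3, P6 2 (sum 7, leaving 1 seat).
Remainders in descending order: P6 0.691, P5 0.305, P8 0.005.
The surplus seat goes to P6.
P6 receives 3.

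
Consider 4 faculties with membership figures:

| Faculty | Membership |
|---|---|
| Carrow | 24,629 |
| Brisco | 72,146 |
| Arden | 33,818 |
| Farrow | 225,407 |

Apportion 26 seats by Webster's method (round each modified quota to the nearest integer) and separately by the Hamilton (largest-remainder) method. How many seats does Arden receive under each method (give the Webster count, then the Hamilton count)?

2 and 3

Webster: Carrow 2, Brisco 5, Arden 2, Farrow 17.
Hamilton: Carrow 2, Brisco 5, Arden 3, Farrow 16.
Arden gets 2 under Webster and 3 under Hamilton.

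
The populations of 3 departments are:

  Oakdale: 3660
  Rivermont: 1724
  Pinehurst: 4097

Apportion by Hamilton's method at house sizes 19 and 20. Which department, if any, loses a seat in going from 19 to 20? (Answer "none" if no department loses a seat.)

Rivermont

At 19 seats: Oakdale 7, Rivermont 4, Pinehurst 8.
At 20 seats: Oakdale 8, Rivermont 3, Pinehurst 9.
Rivermont drops from 4 to 3.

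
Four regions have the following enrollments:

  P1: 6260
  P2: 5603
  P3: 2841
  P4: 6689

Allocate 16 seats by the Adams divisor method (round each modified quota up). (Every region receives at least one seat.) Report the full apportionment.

P1 5, P2 4, P3 2, P4 5

Standard divisor 21393/16 ≈ 1337.062; standard quotas: P1 4.682, P2 4.191, P3 2.125, P4 5.003.
Rounding up gives 5, 5, 3, 6 = 19 seats, so the divisor must be adjusted.
With modified divisor 1500: modified quotas P1 4.173, P2 3.735, P3 1.894, P4 4.459.
Rounding up: P1 5, P2 4, P3 2, P4 5 (total 16).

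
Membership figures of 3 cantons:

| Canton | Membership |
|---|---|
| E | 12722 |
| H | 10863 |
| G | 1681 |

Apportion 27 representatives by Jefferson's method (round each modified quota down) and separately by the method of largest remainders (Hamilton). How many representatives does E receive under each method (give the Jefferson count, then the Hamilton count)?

Jefferson: E 14, H 12, G 1.
Hamilton: E 13, H 12, G 2.
E gets 14 under Jefferson and 13 under Hamilton.

14 and 13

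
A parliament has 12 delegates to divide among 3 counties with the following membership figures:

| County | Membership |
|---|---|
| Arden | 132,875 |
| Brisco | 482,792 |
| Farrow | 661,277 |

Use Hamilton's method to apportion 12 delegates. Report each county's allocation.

The standard divisor is 1276944/12 = 106412.
Standard quotas: Arden 1.2487, Brisco 4.5370, Farrow 6.2143.
Lower quotas: Arden 1, Brisco 4, Farrow 6 (sum 11, leaving 1 seat).
Remainders in descending order: Brisco 0.5370, Arden 0.2487, Farrow 0.2143.
Largest remainder: Brisco receives the extra seat.

Arden 1, Brisco 5, Farrow 6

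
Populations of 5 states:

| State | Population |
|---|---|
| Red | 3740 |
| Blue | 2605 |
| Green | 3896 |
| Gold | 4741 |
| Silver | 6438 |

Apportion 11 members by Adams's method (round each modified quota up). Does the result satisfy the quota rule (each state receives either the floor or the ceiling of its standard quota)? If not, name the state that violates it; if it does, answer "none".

none

Standard quotas: Red 1.921, Blue 1.338, Green 2.001, Gold 2.435, Silver 3.306.
Adams allocation: Red 2, Blue 2, Green 2, Gold 2, Silver 3.
Every allocation lies between the lower and upper quota.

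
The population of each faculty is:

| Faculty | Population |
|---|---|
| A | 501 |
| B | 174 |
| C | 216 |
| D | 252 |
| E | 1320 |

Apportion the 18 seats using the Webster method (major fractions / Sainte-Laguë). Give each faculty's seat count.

A=4; B=1; C=2; D=2; E=9

Standard divisor 2463/18 ≈ 136.833; standard quotas: A 3.661, B 1.272, C 1.579, D 1.842, E 9.647.
Rounding to the nearest integer gives 4, 1, 2, 2, 10 = 19 seats, so the divisor must be adjusted.
With modified divisor 140: modified quotas A 3.579, B 1.243, C 1.543, D 1.800, E 9.429.
Rounding to the nearest integer: A 4, B 1, C 2, D 2, E 9 (total 18).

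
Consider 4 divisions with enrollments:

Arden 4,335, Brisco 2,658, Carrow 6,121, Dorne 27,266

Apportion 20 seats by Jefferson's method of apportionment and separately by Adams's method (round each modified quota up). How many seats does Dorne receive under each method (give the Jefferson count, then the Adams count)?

Jefferson: Arden 2, Brisco 1, Carrow 3, Dorne 14.
Adams: Arden 2, Brisco 2, Carrow 3, Dorne 13.
Dorne gets 14 under Jefferson and 13 under Adams.

14 and 13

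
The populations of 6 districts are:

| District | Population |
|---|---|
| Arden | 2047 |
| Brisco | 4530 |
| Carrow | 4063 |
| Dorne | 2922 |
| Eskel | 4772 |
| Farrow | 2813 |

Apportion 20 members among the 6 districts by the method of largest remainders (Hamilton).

Arden 2; Brisco 4; Carrow 4; Dorne 3; Eskel 4; Farrow 3

Standard divisor: 21147 ÷ 20 ≈ 1057.35.
Standard quotas: Arden 1.936, Brisco 4.284, Carrow 3.843, Dorne 2.764, Eskel 4.513, Farrow 2.660.
Lower quotas: Arden 1, Brisco 4, Carrow 3, Dorne 2, Eskel 4, Farrow 2 (sum 16, leaving 4 seats).
Remainders in descending order: Arden 0.936, Carrow 0.843, Dorne 0.764, Farrow 0.660, Eskel 0.513, Brisco 0.284.
The surplus seats go to Arden, Carrow, Dorne, Farrow.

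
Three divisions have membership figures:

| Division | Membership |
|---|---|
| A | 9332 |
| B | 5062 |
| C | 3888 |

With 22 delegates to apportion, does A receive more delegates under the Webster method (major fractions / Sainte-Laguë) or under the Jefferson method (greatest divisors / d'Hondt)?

Webster: A 11, B 6, C 5.
Jefferson: A 12, B 6, C 4.
A gets 11 under Webster and 12 under Jefferson.

Jefferson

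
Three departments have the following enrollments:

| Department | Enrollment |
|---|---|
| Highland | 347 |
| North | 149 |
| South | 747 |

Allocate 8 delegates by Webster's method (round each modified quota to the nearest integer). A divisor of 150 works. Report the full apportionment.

With modified divisor 150: modified quotas Highland 2.313, North 0.993, South 4.980.
Rounding to the nearest integer: Highland 2, North 1, South 5 (total 8).

Highland=2; North=1; South=5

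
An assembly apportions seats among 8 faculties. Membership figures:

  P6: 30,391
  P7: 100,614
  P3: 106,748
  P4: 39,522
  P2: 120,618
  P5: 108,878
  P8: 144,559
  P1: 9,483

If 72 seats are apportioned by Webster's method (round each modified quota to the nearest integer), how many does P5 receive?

Standard divisor 660813/72 ≈ 9177.958; standard quotas: P6 3.311, P7 10.963, P3 11.631, P4 4.306, P2 13.142, P5 11.863, P8 15.751, P1 1.033.
Rounding to the nearest integer gives P6 3, P7 11, P3 12, P4 4, P2 13, P5 12, P8 16, P1 1 — total 72, matching the house size, so no adjustment is needed.
P5 receives 12.

12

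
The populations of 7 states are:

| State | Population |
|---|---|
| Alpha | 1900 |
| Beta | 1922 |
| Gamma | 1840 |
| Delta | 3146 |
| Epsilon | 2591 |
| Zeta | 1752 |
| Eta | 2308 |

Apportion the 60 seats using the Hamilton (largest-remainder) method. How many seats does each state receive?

Alpha 7, Beta 8, Gamma 7, Delta 12, Epsilon 10, Zeta 7, Eta 9

Total 15459; standard divisor 15459/60 ≈ 257.65.
Standard quotas: Alpha 7.374, Beta 7.460, Gamma 7.141, Delta 12.210, Epsilon 10.056, Zeta 6.800, Eta 8.958.
Lower quotas: Alpha 7, Beta 7, Gamma 7, Delta 12, Epsilon 10, Zeta 6, Eta 8 (sum 57, leaving 3 seats).
Remainders in descending order: Eta 0.958, Zeta 0.800, Beta 0.460, Alpha 0.374, Delta 0.210, Gamma 0.141, Epsilon 0.056.
Largest remainders: Eta, Zeta, Beta receive the extra seats.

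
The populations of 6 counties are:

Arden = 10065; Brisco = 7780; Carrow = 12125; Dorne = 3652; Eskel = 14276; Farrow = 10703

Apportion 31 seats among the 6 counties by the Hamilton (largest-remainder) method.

The standard divisor is 58601/31 ≈ 1890.355.
Standard quotas: Arden 5.3244, Brisco 4.1156, Carrow 6.4141, Dorne 1.9319, Eskel 7.5520, Farrow 5.6619.
Lower quotas: Arden 5, Brisco 4, Carrow 6, Dorne 1, Eskel 7, Farrow 5 (sum 28, leaving 3 seats).
Remainders in descending order: Dorne 0.9319, Farrow 0.6619, Eskel 0.5520, Carrow 0.4141, Arden 0.3244, Brisco 0.1156.
The surplus seats go to Dorne, Farrow, Eskel.

Arden=5, Brisco=4, Carrow=6, Dorne=2, Eskel=8, Farrow=6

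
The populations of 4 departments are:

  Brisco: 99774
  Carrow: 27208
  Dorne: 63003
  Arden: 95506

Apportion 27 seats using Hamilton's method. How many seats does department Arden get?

Total 285491; standard divisor 285491/27 ≈ 10573.741.
Standard quotas: Brisco 9.4360, Carrow 2.5732, Dorne 5.9584, Arden 9.0324.
Lower quotas: Brisco 9, Carrow 2, Dorne 5, Arden 9 (sum 25, leaving 2 seats).
Remainders in descending order: Dorne 0.9584, Carrow 0.5732, Brisco 0.4360, Arden 0.0324.
The surplus seats go to Dorne, Carrow.
Arden receives 9.

9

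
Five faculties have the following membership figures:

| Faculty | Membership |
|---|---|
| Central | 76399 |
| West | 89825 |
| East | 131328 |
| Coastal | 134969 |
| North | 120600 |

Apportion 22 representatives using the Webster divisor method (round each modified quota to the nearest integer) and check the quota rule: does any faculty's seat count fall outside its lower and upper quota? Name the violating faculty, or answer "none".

none

Standard quotas: Central 3.039, West 3.573, East 5.223, Coastal 5.368, North 4.797.
Webster allocation: Central 3, West 4, East 5, Coastal 5, North 5.
Every allocation lies between the lower and upper quota.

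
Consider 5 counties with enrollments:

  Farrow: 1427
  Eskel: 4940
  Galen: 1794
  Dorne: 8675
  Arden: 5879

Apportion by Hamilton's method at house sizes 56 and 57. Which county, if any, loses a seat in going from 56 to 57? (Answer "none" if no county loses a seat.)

none

At 56 seats: Farrow 4, Eskel 12, Galen 4, Dorne 21, Arden 15.
At 57 seats: Farrow 4, Eskel 12, Galen 4, Dorne 22, Arden 15.
No county's allocation decreased.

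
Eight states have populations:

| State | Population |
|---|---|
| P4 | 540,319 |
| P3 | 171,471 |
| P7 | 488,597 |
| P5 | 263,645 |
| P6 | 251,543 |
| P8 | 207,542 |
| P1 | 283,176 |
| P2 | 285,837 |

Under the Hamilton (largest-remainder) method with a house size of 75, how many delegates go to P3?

5

The standard divisor is 2492130/75 ≈ 33228.4.
Standard quotas: P4 16.2608, P3 5.1604, P7 14.7042, P5 7.9343, P6 7.5701, P8 6.2459, P1 8.5221, P2 8.6022.
Lower quotas: P4 16, P3 5, P7 14, P5 7, P6 7, P8 6, P1 8, P2 8 (sum 71, leaving 4 seats).
Remainders in descending order: P5 0.9343, P7 0.7042, P2 0.6022, P6 0.5701, P1 0.5221, P4 0.2608, P8 0.2459, P3 0.1604.
Largest remainders: P5, P7, P2, P6 receive the extra seats.
P3 receives 5.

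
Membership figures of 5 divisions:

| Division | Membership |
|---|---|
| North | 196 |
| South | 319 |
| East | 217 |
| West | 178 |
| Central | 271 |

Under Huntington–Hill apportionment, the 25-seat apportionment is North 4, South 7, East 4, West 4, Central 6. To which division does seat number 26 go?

East

Priority for the next seat is population ÷ (√(s·(s+1))).
Priorities: North 43.827, South 42.628, East 48.523, West 39.802, Central 41.816.
Highest priority: East.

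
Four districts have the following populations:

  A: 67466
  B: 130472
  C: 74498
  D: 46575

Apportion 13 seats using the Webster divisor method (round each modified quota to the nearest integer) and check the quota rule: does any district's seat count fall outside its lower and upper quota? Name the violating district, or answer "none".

none

Standard quotas: A 2.749, B 5.317, C 3.036, D 1.898.
Webster allocation: A 3, B 5, C 3, D 2.
Every allocation lies between the lower and upper quota.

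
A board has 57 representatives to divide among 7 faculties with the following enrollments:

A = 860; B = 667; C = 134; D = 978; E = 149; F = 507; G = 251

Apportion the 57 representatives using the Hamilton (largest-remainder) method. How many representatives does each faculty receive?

A 14; B 11; C 2; D 16; E 2; F 8; G 4

Standard divisor: 3546 ÷ 57 ≈ 62.211.
Standard quotas: A 13.824, B 10.722, C 2.154, D 15.721, E 2.395, F 8.150, G 4.035.
Lower quotas: A 13, B 10, C 2, D 15, E 2, F 8, G 4 (sum 54, leaving 3 seats).
Remainders in descending order: A 0.824, B 0.722, D 0.721, E 0.395, C 0.154, F 0.150, G 0.035.
The surplus seats go to A, B, D.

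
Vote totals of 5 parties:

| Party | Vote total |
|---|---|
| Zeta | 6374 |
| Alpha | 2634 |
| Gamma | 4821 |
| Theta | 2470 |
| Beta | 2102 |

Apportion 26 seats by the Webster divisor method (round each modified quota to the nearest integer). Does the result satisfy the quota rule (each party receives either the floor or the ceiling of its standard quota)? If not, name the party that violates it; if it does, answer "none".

none

Standard quotas: Zeta 9.006, Alpha 3.722, Gamma 6.812, Theta 3.490, Beta 2.970.
Webster allocation: Zeta 9, Alpha 4, Gamma 7, Theta 3, Beta 3.
Every allocation lies between the lower and upper quota.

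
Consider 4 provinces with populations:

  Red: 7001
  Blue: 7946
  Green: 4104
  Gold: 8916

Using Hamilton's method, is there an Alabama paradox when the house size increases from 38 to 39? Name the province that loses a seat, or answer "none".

At 38 seats: Red 9, Blue 11, Green 6, Gold 12.
At 39 seats: Red 10, Blue 11, Green 6, Gold 12.
No province's allocation decreased.

none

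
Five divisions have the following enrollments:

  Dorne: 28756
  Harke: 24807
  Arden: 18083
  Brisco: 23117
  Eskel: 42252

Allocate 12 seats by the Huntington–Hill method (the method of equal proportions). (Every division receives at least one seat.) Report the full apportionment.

Dorne 2; Harke 2; Arden 2; Brisco 2; Eskel 4

With divisor 11968: modified quotas Dorne 2.403, Harke 2.073, Arden 1.511, Brisco 1.932, Eskel 3.530.
Geometric-mean thresholds: Dorne √(2·3)=2.449, Harke √(2·3)=2.449, Arden √(1·2)=1.414, Brisco √(1·2)=1.414, Eskel √(3·4)=3.464.
Each quota rounded against its threshold gives Dorne 2, Harke 2, Arden 2, Brisco 2, Eskel 4 (total 12).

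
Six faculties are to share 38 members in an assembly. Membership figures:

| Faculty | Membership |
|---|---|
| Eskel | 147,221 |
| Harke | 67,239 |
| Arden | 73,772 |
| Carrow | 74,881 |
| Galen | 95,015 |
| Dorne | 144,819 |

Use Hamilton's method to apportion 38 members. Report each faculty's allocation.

Eskel: 9; Harke: 4; Arden: 5; Carrow: 5; Galen: 6; Dorne: 9

Total 602947; standard divisor 602947/38 ≈ 15867.026.
Standard quotas: Eskel 9.2784, Harke 4.2377, Arden 4.6494, Carrow 4.7193, Galen 5.9882, Dorne 9.1270.
Lower quotas: Eskel 9, Harke 4, Arden 4, Carrow 4, Galen 5, Dorne 9 (sum 35, leaving 3 seats).
Remainders in descending order: Galen 0.9882, Carrow 0.7193, Arden 0.6494, Eskel 0.2784, Harke 0.2377, Dorne 0.1270.
Largest remainders: Galen, Carrow, Arden receive the extra seats.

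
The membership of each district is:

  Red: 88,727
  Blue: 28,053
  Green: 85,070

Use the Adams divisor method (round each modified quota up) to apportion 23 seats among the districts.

Red 10, Blue 3, Green 10

Standard divisor 201850/23 ≈ 8776.087; standard quotas: Red 10.110, Blue 3.197, Green 9.693.
Rounding up gives 11, 4, 10 = 25 seats, so the divisor must be adjusted.
With modified divisor 9421.86: modified quotas Red 9.417, Blue 2.977, Green 9.029.
Rounding up: Red 10, Blue 3, Green 10 (total 23).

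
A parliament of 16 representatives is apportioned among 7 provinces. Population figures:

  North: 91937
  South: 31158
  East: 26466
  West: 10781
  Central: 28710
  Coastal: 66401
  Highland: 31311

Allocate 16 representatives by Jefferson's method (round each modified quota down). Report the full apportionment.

North 6, South 2, East 1, West 0, Central 1, Coastal 4, Highland 2

Standard divisor 286764/16 ≈ 17922.75; standard quotas: North 5.130, South 1.738, East 1.477, West 0.602, Central 1.602, Coastal 3.705, Highland 1.747.
Rounding down gives 5, 1, 1, 0, 1, 3, 1 = 12 seats, so the divisor must be adjusted.
With modified divisor 14800: modified quotas North 6.212, South 2.105, East 1.788, West 0.728, Central 1.940, Coastal 4.487, Highland 2.116.
Rounding down: North 6, South 2, East 1, West 0, Central 1, Coastal 4, Highland 2 (total 16).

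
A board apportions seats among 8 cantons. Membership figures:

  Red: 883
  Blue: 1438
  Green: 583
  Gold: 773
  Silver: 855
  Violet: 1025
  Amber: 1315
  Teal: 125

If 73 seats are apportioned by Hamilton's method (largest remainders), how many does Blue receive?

15

The standard divisor is 6997/73 ≈ 95.849.
Standard quotas: Red 9.212, Blue 15.003, Green 6.082, Gold 8.065, Silver 8.920, Violet 10.694, Amber 13.719, Teal 1.304.
Lower quotas: Red 9, Blue 15, Green 6, Gold 8, Silver 8, Violet 10, Amber 13, Teal 1 (sum 70, leaving 3 seats).
Remainders in descending order: Silver 0.920, Amber 0.719, Violet 0.694, Teal 0.304, Red 0.212, Green 0.082, Gold 0.065, Blue 0.003.
The surplus seats go to Silver, Amber, Violet.
Blue receives 15.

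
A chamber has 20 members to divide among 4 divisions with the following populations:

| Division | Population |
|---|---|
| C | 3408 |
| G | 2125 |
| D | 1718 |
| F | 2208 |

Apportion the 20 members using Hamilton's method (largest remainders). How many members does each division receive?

C: 7, G: 4, D: 4, F: 5

Total 9459; standard divisor 9459/20 ≈ 472.95.
Standard quotas: C 7.206, G 4.493, D 3.633, F 4.669.
Lower quotas: C 7, G 4, D 3, F 4 (sum 18, leaving 2 seats).
Remainders in descending order: F 0.669, D 0.633, G 0.493, C 0.206.
Largest remainders: F, D receive the extra seats.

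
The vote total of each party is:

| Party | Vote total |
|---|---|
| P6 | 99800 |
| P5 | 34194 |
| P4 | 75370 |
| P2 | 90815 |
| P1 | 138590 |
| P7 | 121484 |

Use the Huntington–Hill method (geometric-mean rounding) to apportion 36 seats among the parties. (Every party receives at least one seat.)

With divisor 15817: modified quotas P6 6.310, P5 2.162, P4 4.765, P2 5.742, P1 8.762, P7 7.681.
Geometric-mean thresholds: P6 √(6·7)=6.481, P5 √(2·3)=2.449, P4 √(4·5)=4.472, P2 √(5·6)=5.477, P1 √(8·9)=8.485, P7 √(7·8)=7.483.
Each quota rounded against its threshold gives P6 6, P5 2, P4 5, P2 6, P1 9, P7 8 (total 36).

P6: 6; P5: 2; P4: 5; P2: 6; P1: 9; P7: 8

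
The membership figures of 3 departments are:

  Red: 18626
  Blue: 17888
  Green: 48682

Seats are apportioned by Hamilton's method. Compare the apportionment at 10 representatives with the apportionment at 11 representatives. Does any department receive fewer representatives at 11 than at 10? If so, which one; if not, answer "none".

none

At 10 seats: Red 2, Blue 2, Green 6.
At 11 seats: Red 3, Blue 2, Green 6.
No department's allocation decreased.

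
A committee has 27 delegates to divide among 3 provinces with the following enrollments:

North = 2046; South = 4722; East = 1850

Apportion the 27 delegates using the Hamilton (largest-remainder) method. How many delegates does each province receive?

Standard divisor: 8618 ÷ 27 ≈ 319.185.
Standard quotas: North 6.410, South 14.794, East 5.796.
Lower quotas: North 6, South 14, East 5 (sum 25, leaving 2 seats).
Remainders in descending order: East 0.796, South 0.794, North 0.410.
The surplus seats go to East, South.

North: 6; South: 15; East: 6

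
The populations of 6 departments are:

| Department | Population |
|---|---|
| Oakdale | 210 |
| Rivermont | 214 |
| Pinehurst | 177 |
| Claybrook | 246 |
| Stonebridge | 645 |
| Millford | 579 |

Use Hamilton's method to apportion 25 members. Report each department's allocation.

Oakdale 2; Rivermont 3; Pinehurst 2; Claybrook 3; Stonebridge 8; Millford 7

Standard divisor: 2071 ÷ 25 ≈ 82.84.
Standard quotas: Oakdale 2.535, Rivermont 2.583, Pinehurst 2.137, Claybrook 2.970, Stonebridge 7.786, Millford 6.989.
Lower quotas: Oakdale 2, Rivermont 2, Pinehurst 2, Claybrook 2, Stonebridge 7, Millford 6 (sum 21, leaving 4 seats).
Remainders in descending order: Millford 0.989, Claybrook 0.970, Stonebridge 0.786, Rivermont 0.583, Oakdale 0.535, Pinehurst 0.137.
Largest remainders: Millford, Claybrook, Stonebridge, Rivermont receive the extra seats.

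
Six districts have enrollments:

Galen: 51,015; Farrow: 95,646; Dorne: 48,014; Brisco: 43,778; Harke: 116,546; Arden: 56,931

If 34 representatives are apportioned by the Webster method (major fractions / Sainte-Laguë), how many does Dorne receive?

Standard divisor 411930/34 ≈ 12115.588; standard quotas: Galen 4.211, Farrow 7.894, Dorne 3.963, Brisco 3.613, Harke 9.620, Arden 4.699.
Rounding to the nearest integer gives 4, 8, 4, 4, 10, 5 = 35 seats, so the divisor must be adjusted.
With modified divisor 12400: modified quotas Galen 4.114, Farrow 7.713, Dorne 3.872, Brisco 3.530, Harke 9.399, Arden 4.591.
Rounding to the nearest integer: Galen 4, Farrow 8, Dorne 4, Brisco 4, Harke 9, Arden 5 (total 34).
Dorne receives 4.

4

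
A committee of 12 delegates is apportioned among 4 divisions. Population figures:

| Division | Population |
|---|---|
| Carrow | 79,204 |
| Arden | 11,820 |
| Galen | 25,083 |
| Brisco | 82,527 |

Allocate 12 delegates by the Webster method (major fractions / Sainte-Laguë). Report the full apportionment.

Carrow 5, Arden 1, Galen 1, Brisco 5

Standard divisor 198634/12 ≈ 16552.833; standard quotas: Carrow 4.785, Arden 0.714, Galen 1.515, Brisco 4.986.
Rounding to the nearest integer gives 5, 1, 2, 5 = 13 seats, so the divisor must be adjusted.
With modified divisor 17200: modified quotas Carrow 4.605, Arden 0.687, Galen 1.458, Brisco 4.798.
Rounding to the nearest integer: Carrow 5, Arden 1, Galen 1, Brisco 5 (total 12).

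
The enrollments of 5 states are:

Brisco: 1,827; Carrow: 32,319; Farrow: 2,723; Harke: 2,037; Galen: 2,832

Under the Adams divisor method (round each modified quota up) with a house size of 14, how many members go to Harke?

Standard divisor 41738/14 ≈ 2981.286; standard quotas: Brisco 0.613, Carrow 10.841, Farrow 0.913, Harke 0.683, Galen 0.950.
Rounding up gives 1, 11, 1, 1, 1 = 15 seats, so the divisor must be adjusted.
With modified divisor 3400: modified quotas Brisco 0.537, Carrow 9.506, Farrow 0.801, Harke 0.599, Galen 0.833.
Rounding up: Brisco 1, Carrow 10, Farrow 1, Harke 1, Galen 1 (total 14).
Harke receives 1.

1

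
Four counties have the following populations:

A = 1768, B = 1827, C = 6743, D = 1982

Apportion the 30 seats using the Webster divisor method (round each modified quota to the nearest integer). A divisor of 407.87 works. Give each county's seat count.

A 4; B 4; C 17; D 5

With modified divisor 407.87: modified quotas A 4.335, B 4.479, C 16.532, D 4.859.
Rounding to the nearest integer: A 4, B 4, C 17, D 5 (total 30).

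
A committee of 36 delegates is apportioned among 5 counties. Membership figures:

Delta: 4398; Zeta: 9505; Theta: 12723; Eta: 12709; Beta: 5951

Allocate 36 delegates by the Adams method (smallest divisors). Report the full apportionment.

Delta 4, Zeta 7, Theta 10, Eta 10, Beta 5

Standard divisor 45286/36 ≈ 1257.944; standard quotas: Delta 3.496, Zeta 7.556, Theta 10.114, Eta 10.103, Beta 4.731.
Rounding up gives 4, 8, 11, 11, 5 = 39 seats, so the divisor must be adjusted.
With modified divisor 1400: modified quotas Delta 3.141, Zeta 6.789, Theta 9.088, Eta 9.078, Beta 4.251.
Rounding up: Delta 4, Zeta 7, Theta 10, Eta 10, Beta 5 (total 36).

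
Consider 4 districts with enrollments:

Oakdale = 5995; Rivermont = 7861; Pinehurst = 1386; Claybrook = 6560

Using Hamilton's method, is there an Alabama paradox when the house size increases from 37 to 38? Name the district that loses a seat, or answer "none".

At 37 seats: Oakdale 10, Rivermont 13, Pinehurst 3, Claybrook 11.
At 38 seats: Oakdale 11, Rivermont 14, Pinehurst 2, Claybrook 11.
Pinehurst drops from 3 to 2.

Pinehurst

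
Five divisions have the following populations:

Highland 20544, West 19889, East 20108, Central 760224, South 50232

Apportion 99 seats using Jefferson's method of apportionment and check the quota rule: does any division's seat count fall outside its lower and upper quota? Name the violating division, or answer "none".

Central

Standard quotas: Highland 2.335, West 2.261, East 2.286, Central 86.409, South 5.710.
Jefferson allocation: Highland 2, West 2, East 2, Central 88, South 5.
Central has quota 86.409 (lower 86, upper 87) but receives 88 — outside the quota interval.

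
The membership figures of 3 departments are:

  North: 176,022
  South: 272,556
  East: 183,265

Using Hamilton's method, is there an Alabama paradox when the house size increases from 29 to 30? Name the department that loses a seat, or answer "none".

At 29 seats: North 8, South 13, East 8.
At 30 seats: North 8, South 13, East 9.
No department's allocation decreased.

none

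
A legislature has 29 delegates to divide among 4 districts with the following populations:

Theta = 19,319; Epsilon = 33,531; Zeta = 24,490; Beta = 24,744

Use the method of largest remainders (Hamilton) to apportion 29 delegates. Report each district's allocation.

Theta=5, Epsilon=10, Zeta=7, Beta=7

The standard divisor is 102084/29 ≈ 3520.138.
Standard quotas: Theta 5.4881, Epsilon 9.5255, Zeta 6.9571, Beta 7.0293.
Lower quotas: Theta 5, Epsilon 9, Zeta 6, Beta 7 (sum 27, leaving 2 seats).
Remainders in descending order: Zeta 0.9571, Epsilon 0.5255, Theta 0.4881, Beta 0.0293.
The surplus seats go to Zeta, Epsilon.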